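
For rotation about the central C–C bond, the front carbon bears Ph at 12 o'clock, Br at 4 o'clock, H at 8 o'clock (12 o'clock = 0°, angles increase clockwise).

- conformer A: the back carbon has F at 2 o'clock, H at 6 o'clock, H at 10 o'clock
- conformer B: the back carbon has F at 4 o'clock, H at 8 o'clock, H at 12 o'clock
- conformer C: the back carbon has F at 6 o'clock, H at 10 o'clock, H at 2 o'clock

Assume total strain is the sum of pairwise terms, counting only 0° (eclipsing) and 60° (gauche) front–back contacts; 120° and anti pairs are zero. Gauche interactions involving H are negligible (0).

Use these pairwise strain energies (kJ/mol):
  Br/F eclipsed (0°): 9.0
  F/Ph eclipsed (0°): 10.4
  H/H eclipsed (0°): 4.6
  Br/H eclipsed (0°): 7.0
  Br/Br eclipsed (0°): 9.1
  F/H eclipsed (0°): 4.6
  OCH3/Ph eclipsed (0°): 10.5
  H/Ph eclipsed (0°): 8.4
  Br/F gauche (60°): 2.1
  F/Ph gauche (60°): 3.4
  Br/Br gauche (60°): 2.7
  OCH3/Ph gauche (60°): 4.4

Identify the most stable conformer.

C

A is staggered. Ph at 0° is gauche with F at 60° (3.4); Br at 120° is gauche with F at 60° (2.1). Total 5.5 kJ/mol.
B is eclipsed. Ph at 0° is eclipsed with H at 0° (8.4); Br at 120° is eclipsed with F at 120° (9.0); H at 240° is eclipsed with H at 240° (4.6). Total 22.0 kJ/mol.
C is staggered. Br at 120° is gauche with F at 180° (2.1). Total 2.1 kJ/mol.
C has the lowest total (2.1 kJ/mol).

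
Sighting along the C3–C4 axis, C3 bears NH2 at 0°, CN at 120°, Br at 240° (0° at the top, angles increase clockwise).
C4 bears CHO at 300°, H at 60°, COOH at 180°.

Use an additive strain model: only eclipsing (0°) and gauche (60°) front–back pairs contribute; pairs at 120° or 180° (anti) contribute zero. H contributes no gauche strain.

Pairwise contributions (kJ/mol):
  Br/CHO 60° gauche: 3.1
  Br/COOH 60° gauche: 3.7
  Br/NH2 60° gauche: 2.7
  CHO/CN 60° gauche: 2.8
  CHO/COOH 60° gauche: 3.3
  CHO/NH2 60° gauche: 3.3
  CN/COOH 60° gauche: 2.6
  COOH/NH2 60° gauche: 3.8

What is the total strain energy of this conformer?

12.7 kJ/mol

This conformer (staggered): NH2–CHO gauche, CN–COOH gauche, Br–CHO gauche, Br–COOH gauche; 3.3 + 2.6 + 3.1 + 3.7 = 12.7 kJ/mol.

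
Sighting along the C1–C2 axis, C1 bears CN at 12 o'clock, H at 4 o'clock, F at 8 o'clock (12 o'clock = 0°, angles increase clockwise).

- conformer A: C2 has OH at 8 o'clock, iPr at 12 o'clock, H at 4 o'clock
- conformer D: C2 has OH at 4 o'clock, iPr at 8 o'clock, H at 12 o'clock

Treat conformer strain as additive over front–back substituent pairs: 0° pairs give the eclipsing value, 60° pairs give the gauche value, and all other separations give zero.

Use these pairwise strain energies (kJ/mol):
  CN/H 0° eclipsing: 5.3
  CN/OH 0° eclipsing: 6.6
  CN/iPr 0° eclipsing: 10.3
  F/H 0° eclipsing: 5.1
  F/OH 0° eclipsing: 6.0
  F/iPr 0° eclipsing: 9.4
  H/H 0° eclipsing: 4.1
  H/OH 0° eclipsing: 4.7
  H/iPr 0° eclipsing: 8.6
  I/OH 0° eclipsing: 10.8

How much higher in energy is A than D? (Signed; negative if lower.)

+1.0 kJ/mol

A (eclipsed): CN(0°)/iPr(0°) eclipsed 10.3; H(120°)/H(120°) eclipsed 4.1; F(240°)/OH(240°) eclipsed 6.0 → 20.4 kJ/mol.
D (eclipsed): CN(0°)/H(0°) eclipsed 5.3; H(120°)/OH(120°) eclipsed 4.7; F(240°)/iPr(240°) eclipsed 9.4 → 19.4 kJ/mol.
E(A) − E(D) = 20.4 − 19.4 = +1.0 kJ/mol.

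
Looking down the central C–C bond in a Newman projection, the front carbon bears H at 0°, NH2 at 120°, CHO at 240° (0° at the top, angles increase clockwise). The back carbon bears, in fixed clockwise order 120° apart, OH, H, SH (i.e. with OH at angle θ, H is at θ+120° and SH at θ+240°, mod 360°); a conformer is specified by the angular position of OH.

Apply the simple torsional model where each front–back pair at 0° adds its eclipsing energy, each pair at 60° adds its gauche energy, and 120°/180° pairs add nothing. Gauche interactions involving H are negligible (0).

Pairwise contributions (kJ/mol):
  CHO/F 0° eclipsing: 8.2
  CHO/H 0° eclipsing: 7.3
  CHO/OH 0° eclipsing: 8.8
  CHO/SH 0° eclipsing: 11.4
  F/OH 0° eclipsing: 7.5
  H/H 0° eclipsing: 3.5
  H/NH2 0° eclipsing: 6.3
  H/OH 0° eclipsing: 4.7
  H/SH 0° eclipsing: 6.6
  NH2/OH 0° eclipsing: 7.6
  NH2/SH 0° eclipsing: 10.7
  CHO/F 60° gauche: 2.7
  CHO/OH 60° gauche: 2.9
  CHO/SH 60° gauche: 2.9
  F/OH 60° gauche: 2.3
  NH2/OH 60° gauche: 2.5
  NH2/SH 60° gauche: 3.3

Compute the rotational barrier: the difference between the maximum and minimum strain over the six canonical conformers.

OH at 0° (eclipsed): H–OH eclipsed, NH2–H eclipsed, CHO–SH eclipsed; 4.7 + 6.3 + 11.4 = 22.4 kJ/mol.
OH at 60° (staggered): NH2–OH gauche, CHO–SH gauche; 2.5 + 2.9 = 5.4 kJ/mol.
OH at 120° (eclipsed): H–SH eclipsed, NH2–OH eclipsed, CHO–H eclipsed; 6.6 + 7.6 + 7.3 = 21.5 kJ/mol.
OH at 180° (staggered): NH2–OH gauche, NH2–SH gauche, CHO–OH gauche; 2.5 + 3.3 + 2.9 = 8.7 kJ/mol.
OH at 240° (eclipsed): H–H eclipsed, NH2–SH eclipsed, CHO–OH eclipsed; 3.5 + 10.7 + 8.8 = 23.0 kJ/mol.
OH at 300° (staggered): NH2–SH gauche, CHO–OH gauche, CHO–SH gauche; 3.3 + 2.9 + 2.9 = 9.1 kJ/mol.
Max at 240° (23.0 kJ/mol), min at 60° (5.4 kJ/mol); barrier = 17.6 kJ/mol.

17.6 kJ/mol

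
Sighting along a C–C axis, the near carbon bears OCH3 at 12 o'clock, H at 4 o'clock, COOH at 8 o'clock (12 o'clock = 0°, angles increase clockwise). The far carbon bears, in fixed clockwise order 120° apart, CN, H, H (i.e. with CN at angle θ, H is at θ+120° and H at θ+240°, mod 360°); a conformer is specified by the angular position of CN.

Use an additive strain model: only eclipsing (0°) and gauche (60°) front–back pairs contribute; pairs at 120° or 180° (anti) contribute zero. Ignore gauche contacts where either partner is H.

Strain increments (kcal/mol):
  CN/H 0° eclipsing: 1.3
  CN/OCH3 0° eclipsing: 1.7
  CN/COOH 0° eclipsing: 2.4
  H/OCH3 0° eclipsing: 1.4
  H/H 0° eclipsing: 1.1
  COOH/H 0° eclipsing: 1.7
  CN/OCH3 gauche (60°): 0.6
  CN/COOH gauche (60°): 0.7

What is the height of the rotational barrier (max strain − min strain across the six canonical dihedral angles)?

CN at 0° (eclipsed): OCH3(0°)/CN(0°) eclipsed 1.7; H(120°)/H(120°) eclipsed 1.1; COOH(240°)/H(240°) eclipsed 1.7 → 4.5 kcal/mol.
CN at 60° (staggered): OCH3(0°)/CN(60°) gauche 0.6 → 0.6 kcal/mol.
CN at 120° (eclipsed): OCH3(0°)/H(0°) eclipsed 1.4; H(120°)/CN(120°) eclipsed 1.3; COOH(240°)/H(240°) eclipsed 1.7 → 4.4 kcal/mol.
CN at 180° (staggered): COOH(240°)/CN(180°) gauche 0.7 → 0.7 kcal/mol.
CN at 240° (eclipsed): OCH3(0°)/H(0°) eclipsed 1.4; H(120°)/H(120°) eclipsed 1.1; COOH(240°)/CN(240°) eclipsed 2.4 → 4.9 kcal/mol.
CN at 300° (staggered): OCH3(0°)/CN(300°) gauche 0.6; COOH(240°)/CN(300°) gauche 0.7 → 1.3 kcal/mol.
Max at 240° (4.9 kcal/mol), min at 60° (0.6 kcal/mol); barrier = 4.3 kcal/mol.

4.3 kcal/mol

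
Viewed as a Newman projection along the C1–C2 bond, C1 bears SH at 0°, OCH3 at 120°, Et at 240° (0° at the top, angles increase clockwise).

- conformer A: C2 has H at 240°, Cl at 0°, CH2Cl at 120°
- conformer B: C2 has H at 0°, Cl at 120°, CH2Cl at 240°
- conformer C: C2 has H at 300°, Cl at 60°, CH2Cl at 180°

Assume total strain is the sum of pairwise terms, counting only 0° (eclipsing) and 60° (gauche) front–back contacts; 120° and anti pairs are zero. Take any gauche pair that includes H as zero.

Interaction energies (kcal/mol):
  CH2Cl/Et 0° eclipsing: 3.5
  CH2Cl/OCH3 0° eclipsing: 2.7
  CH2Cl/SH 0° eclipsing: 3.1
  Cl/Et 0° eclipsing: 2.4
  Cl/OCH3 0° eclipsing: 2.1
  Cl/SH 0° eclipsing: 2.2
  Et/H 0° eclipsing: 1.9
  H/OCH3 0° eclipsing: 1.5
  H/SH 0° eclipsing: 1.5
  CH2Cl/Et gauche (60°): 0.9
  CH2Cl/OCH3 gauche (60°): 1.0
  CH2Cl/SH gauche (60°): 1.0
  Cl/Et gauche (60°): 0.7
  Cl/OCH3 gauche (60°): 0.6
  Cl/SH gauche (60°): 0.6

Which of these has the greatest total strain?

B

A (eclipsed): SH–Cl eclipsed, OCH3–CH2Cl eclipsed, Et–H eclipsed; 2.2 + 2.7 + 1.9 = 6.8 kcal/mol.
B (eclipsed): SH–H eclipsed, OCH3–Cl eclipsed, Et–CH2Cl eclipsed; 1.5 + 2.1 + 3.5 = 7.1 kcal/mol.
C (staggered): SH–Cl gauche, OCH3–Cl gauche, OCH3–CH2Cl gauche, Et–CH2Cl gauche; 0.6 + 0.6 + 1.0 + 0.9 = 3.1 kcal/mol.
B has the highest total (7.1 kcal/mol).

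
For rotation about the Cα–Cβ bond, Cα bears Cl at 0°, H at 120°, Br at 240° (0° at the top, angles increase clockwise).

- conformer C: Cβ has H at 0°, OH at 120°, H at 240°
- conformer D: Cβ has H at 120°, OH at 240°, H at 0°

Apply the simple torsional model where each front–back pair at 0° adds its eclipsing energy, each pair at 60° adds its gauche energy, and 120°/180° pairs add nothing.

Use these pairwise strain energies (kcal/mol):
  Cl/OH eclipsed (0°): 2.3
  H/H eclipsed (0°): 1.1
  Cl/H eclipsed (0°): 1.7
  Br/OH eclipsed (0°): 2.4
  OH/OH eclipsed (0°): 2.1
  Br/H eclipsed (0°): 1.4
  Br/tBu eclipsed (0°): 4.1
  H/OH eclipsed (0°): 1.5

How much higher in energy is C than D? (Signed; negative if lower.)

-0.6 kcal/mol

C (eclipsed): Cl–H eclipsed, H–OH eclipsed, Br–H eclipsed; 1.7 + 1.5 + 1.4 = 4.6 kcal/mol.
D (eclipsed): Cl–H eclipsed, H–H eclipsed, Br–OH eclipsed; 1.7 + 1.1 + 2.4 = 5.2 kcal/mol.
E(C) − E(D) = 4.6 − 5.2 = -0.6 kcal/mol.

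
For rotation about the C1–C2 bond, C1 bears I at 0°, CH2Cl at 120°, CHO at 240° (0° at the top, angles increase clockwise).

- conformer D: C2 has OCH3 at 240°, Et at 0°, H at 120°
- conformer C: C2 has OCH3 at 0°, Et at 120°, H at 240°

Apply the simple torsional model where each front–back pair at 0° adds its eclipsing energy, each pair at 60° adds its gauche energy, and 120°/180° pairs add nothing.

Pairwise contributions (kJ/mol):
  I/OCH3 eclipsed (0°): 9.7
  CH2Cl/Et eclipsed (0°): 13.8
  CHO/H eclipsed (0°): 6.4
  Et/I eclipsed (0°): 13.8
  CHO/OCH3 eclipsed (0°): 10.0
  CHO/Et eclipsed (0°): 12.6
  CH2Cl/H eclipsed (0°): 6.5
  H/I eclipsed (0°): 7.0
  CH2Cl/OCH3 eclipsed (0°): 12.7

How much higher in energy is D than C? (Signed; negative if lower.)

D is eclipsed. I at 0° is eclipsed with Et at 0° (13.8); CH2Cl at 120° is eclipsed with H at 120° (6.5); CHO at 240° is eclipsed with OCH3 at 240° (10.0). Total 30.3 kJ/mol.
C is eclipsed. I at 0° is eclipsed with OCH3 at 0° (9.7); CH2Cl at 120° is eclipsed with Et at 120° (13.8); CHO at 240° is eclipsed with H at 240° (6.4). Total 29.9 kJ/mol.
E(D) − E(C) = 30.3 − 29.9 = +0.4 kJ/mol.

+0.4 kJ/mol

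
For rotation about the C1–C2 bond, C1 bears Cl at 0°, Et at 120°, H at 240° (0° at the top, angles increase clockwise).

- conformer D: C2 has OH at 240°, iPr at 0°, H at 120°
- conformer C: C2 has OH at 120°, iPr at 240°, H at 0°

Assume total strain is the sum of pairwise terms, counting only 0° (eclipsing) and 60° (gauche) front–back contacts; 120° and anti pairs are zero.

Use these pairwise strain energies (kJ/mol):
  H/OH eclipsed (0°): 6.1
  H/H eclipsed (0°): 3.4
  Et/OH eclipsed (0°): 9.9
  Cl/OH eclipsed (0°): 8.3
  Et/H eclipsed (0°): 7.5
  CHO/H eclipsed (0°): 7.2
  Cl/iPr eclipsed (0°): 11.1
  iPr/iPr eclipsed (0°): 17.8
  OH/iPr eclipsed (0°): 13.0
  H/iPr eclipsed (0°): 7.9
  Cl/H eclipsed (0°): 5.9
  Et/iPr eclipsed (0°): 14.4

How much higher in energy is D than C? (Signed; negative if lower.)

+1.0 kJ/mol

D is eclipsed. Cl at 0° is eclipsed with iPr at 0° (11.1); Et at 120° is eclipsed with H at 120° (7.5); H at 240° is eclipsed with OH at 240° (6.1). Total 24.7 kJ/mol.
C is eclipsed. Cl at 0° is eclipsed with H at 0° (5.9); Et at 120° is eclipsed with OH at 120° (9.9); H at 240° is eclipsed with iPr at 240° (7.9). Total 23.7 kJ/mol.
E(D) − E(C) = 24.7 − 23.7 = +1.0 kJ/mol.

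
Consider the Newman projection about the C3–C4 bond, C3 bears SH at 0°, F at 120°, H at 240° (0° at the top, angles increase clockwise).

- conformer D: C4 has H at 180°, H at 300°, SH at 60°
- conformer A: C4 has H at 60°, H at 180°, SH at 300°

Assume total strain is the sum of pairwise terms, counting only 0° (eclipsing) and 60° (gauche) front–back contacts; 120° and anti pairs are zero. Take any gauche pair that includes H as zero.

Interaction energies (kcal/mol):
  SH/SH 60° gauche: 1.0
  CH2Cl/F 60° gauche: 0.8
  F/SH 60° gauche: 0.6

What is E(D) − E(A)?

D (staggered): SH(0°)/SH(60°) gauche 1.0; F(120°)/SH(60°) gauche 0.6 → 1.6 kcal/mol.
A (staggered): SH(0°)/SH(300°) gauche 1.0 → 1.0 kcal/mol.
E(D) − E(A) = 1.6 − 1.0 = +0.6 kcal/mol.

+0.6 kcal/mol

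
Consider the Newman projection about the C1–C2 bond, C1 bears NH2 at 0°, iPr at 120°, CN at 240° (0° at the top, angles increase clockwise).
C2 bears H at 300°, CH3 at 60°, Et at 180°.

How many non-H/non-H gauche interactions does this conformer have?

4

Non-H gauche pairs: NH2(0°)/CH3(60°); iPr(120°)/CH3(60°); iPr(120°)/Et(180°); CN(240°)/Et(180°) — 4 interactions.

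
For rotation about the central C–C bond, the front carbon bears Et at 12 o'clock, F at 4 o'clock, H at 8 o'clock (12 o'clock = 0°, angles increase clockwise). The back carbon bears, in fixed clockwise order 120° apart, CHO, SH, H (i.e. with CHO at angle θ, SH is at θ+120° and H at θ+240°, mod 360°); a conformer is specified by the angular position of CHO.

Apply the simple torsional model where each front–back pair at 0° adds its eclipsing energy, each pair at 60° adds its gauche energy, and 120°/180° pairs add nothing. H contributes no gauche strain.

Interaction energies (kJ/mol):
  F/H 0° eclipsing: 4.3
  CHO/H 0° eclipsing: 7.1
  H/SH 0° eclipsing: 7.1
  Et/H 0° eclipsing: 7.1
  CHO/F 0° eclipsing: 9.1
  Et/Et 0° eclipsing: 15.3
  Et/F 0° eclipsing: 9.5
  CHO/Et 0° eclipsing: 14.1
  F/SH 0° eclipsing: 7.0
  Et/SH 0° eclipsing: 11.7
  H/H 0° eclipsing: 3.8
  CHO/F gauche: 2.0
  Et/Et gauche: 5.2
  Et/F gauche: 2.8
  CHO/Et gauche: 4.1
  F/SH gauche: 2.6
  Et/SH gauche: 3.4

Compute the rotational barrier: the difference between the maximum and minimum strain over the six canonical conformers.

CHO at 0° (eclipsed): Et(0°)/CHO(0°) eclipsed 14.1; F(120°)/SH(120°) eclipsed 7.0; H(240°)/H(240°) eclipsed 3.8 → 24.9 kJ/mol.
CHO at 60° (staggered): Et(0°)/CHO(60°) gauche 4.1; F(120°)/CHO(60°) gauche 2.0; F(120°)/SH(180°) gauche 2.6 → 8.7 kJ/mol.
CHO at 120° (eclipsed): Et(0°)/H(0°) eclipsed 7.1; F(120°)/CHO(120°) eclipsed 9.1; H(240°)/SH(240°) eclipsed 7.1 → 23.3 kJ/mol.
CHO at 180° (staggered): Et(0°)/SH(300°) gauche 3.4; F(120°)/CHO(180°) gauche 2.0 → 5.4 kJ/mol.
CHO at 240° (eclipsed): Et(0°)/SH(0°) eclipsed 11.7; F(120°)/H(120°) eclipsed 4.3; H(240°)/CHO(240°) eclipsed 7.1 → 23.1 kJ/mol.
CHO at 300° (staggered): Et(0°)/CHO(300°) gauche 4.1; Et(0°)/SH(60°) gauche 3.4; F(120°)/SH(60°) gauche 2.6 → 10.1 kJ/mol.
Max at 0° (24.9 kJ/mol), min at 180° (5.4 kJ/mol); barrier = 19.5 kJ/mol.

19.5 kJ/mol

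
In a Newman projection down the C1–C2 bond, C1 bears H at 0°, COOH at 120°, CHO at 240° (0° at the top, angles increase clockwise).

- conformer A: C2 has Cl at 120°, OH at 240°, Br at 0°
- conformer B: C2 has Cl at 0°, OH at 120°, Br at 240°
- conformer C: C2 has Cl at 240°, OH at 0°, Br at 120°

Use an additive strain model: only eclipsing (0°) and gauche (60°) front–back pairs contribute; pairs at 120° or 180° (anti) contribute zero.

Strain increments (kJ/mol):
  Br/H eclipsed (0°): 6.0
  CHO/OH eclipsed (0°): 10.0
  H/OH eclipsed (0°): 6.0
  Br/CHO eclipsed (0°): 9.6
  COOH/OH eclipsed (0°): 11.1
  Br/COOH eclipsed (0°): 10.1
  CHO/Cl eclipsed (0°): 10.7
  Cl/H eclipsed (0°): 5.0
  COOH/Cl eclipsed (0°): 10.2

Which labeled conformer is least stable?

A is eclipsed. H at 0° is eclipsed with Br at 0° (6.0); COOH at 120° is eclipsed with Cl at 120° (10.2); CHO at 240° is eclipsed with OH at 240° (10.0). Total 26.2 kJ/mol.
B is eclipsed. H at 0° is eclipsed with Cl at 0° (5.0); COOH at 120° is eclipsed with OH at 120° (11.1); CHO at 240° is eclipsed with Br at 240° (9.6). Total 25.7 kJ/mol.
C is eclipsed. H at 0° is eclipsed with OH at 0° (6.0); COOH at 120° is eclipsed with Br at 120° (10.1); CHO at 240° is eclipsed with Cl at 240° (10.7). Total 26.8 kJ/mol.
C has the highest total (26.8 kJ/mol).

C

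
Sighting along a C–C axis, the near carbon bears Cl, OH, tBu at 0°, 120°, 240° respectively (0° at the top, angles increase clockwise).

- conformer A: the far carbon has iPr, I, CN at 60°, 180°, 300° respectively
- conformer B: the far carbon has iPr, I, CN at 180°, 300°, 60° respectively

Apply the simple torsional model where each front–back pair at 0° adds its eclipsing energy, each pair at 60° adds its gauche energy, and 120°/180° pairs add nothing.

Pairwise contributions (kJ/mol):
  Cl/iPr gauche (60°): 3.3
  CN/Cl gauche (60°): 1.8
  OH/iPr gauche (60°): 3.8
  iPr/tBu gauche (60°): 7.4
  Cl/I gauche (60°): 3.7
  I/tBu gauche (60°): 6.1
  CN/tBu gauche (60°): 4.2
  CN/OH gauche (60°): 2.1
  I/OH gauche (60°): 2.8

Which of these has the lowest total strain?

A (staggered): Cl(0°)/iPr(60°) gauche 3.3; Cl(0°)/CN(300°) gauche 1.8; OH(120°)/iPr(60°) gauche 3.8; OH(120°)/I(180°) gauche 2.8; tBu(240°)/I(180°) gauche 6.1; tBu(240°)/CN(300°) gauche 4.2 → 22.0 kJ/mol.
B (staggered): Cl(0°)/I(300°) gauche 3.7; Cl(0°)/CN(60°) gauche 1.8; OH(120°)/iPr(180°) gauche 3.8; OH(120°)/CN(60°) gauche 2.1; tBu(240°)/iPr(180°) gauche 7.4; tBu(240°)/I(300°) gauche 6.1 → 24.9 kJ/mol.
A has the lowest total (22.0 kJ/mol).

A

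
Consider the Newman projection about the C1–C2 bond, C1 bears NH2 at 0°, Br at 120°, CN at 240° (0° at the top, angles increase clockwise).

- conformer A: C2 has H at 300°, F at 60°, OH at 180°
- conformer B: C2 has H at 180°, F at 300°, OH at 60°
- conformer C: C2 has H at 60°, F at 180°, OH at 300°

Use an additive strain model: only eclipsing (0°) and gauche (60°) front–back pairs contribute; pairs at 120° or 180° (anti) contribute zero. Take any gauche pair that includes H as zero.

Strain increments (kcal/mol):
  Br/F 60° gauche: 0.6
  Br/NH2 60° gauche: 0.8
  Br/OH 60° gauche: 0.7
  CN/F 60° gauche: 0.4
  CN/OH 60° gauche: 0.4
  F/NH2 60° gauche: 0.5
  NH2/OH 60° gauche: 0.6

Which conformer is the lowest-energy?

A (staggered): NH2(0°)/F(60°) gauche 0.5; Br(120°)/F(60°) gauche 0.6; Br(120°)/OH(180°) gauche 0.7; CN(240°)/OH(180°) gauche 0.4 → 2.2 kcal/mol.
B (staggered): NH2(0°)/F(300°) gauche 0.5; NH2(0°)/OH(60°) gauche 0.6; Br(120°)/OH(60°) gauche 0.7; CN(240°)/F(300°) gauche 0.4 → 2.2 kcal/mol.
C (staggered): NH2(0°)/OH(300°) gauche 0.6; Br(120°)/F(180°) gauche 0.6; CN(240°)/F(180°) gauche 0.4; CN(240°)/OH(300°) gauche 0.4 → 2.0 kcal/mol.
C has the lowest total (2.0 kcal/mol).

C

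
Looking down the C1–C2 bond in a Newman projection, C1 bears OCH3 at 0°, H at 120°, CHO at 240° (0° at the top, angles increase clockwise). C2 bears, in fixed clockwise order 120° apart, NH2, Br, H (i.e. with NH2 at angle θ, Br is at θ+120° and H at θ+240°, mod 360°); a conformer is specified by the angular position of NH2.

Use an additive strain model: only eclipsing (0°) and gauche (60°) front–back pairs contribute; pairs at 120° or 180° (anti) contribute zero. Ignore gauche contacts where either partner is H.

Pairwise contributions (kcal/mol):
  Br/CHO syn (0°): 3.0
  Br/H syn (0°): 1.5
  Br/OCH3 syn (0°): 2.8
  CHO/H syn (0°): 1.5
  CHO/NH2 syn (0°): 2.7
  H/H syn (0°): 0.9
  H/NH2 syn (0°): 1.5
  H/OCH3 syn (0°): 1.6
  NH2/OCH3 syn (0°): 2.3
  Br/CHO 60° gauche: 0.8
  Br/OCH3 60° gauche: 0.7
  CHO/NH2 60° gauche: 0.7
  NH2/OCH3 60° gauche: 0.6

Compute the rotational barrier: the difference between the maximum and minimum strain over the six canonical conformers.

NH2 at 0° (eclipsed): OCH3–NH2 eclipsed, H–Br eclipsed, CHO–H eclipsed; 2.3 + 1.5 + 1.5 = 5.3 kcal/mol.
NH2 at 60° (staggered): OCH3–NH2 gauche, CHO–Br gauche; 0.6 + 0.8 = 1.4 kcal/mol.
NH2 at 120° (eclipsed): OCH3–H eclipsed, H–NH2 eclipsed, CHO–Br eclipsed; 1.6 + 1.5 + 3.0 = 6.1 kcal/mol.
NH2 at 180° (staggered): OCH3–Br gauche, CHO–NH2 gauche, CHO–Br gauche; 0.7 + 0.7 + 0.8 = 2.2 kcal/mol.
NH2 at 240° (eclipsed): OCH3–Br eclipsed, H–H eclipsed, CHO–NH2 eclipsed; 2.8 + 0.9 + 2.7 = 6.4 kcal/mol.
NH2 at 300° (staggered): OCH3–NH2 gauche, OCH3–Br gauche, CHO–NH2 gauche; 0.6 + 0.7 + 0.7 = 2.0 kcal/mol.
Max at 240° (6.4 kcal/mol), min at 60° (1.4 kcal/mol); barrier = 5.0 kcal/mol.

5.0 kcal/mol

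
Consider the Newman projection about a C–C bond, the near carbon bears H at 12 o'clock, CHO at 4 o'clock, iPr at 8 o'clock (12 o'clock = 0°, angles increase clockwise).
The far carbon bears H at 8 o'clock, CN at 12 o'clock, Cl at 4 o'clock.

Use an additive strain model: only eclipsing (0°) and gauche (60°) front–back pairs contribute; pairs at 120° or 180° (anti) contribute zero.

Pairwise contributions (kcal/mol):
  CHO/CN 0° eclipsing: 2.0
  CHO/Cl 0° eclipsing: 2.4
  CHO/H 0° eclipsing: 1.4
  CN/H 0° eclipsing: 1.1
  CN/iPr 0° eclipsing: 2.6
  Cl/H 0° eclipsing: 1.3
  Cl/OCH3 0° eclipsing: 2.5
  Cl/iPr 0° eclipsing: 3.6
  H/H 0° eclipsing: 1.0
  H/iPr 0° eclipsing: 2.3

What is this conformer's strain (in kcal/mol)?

5.8 kcal/mol

This conformer (eclipsed): H–CN eclipsed, CHO–Cl eclipsed, iPr–H eclipsed; 1.1 + 2.4 + 2.3 = 5.8 kcal/mol.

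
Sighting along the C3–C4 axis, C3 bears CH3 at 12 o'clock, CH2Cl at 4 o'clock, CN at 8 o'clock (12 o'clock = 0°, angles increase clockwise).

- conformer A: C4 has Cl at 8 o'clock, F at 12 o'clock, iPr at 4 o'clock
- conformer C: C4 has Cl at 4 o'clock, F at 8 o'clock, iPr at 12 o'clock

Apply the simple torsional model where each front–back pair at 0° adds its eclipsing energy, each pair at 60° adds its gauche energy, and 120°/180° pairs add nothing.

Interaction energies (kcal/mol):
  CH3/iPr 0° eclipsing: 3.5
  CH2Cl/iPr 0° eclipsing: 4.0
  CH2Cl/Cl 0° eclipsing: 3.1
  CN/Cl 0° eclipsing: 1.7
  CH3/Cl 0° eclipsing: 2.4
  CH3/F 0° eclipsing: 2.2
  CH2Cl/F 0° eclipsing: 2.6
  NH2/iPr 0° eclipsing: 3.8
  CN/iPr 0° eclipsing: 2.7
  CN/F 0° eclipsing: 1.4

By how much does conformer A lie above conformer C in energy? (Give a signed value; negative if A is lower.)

A (eclipsed): CH3(0°)/F(0°) eclipsed 2.2; CH2Cl(120°)/iPr(120°) eclipsed 4.0; CN(240°)/Cl(240°) eclipsed 1.7 → 7.9 kcal/mol.
C (eclipsed): CH3(0°)/iPr(0°) eclipsed 3.5; CH2Cl(120°)/Cl(120°) eclipsed 3.1; CN(240°)/F(240°) eclipsed 1.4 → 8.0 kcal/mol.
E(A) − E(C) = 7.9 − 8.0 = -0.1 kcal/mol.

-0.1 kcal/mol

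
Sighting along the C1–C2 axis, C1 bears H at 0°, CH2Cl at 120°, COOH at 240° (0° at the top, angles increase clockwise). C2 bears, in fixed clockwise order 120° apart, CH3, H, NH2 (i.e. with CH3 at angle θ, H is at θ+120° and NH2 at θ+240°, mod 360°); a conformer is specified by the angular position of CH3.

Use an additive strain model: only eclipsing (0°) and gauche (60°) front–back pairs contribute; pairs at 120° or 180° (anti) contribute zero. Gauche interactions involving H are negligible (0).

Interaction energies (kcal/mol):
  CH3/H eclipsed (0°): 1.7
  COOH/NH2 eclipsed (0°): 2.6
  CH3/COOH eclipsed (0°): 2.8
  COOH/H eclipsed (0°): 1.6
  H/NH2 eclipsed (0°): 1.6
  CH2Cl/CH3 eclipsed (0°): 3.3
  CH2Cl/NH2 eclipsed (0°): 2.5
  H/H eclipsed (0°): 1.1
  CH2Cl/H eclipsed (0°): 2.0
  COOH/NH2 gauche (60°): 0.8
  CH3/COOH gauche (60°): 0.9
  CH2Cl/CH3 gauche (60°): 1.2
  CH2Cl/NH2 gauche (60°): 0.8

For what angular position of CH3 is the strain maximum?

CH3 at 0° (eclipsed): H–CH3 eclipsed, CH2Cl–H eclipsed, COOH–NH2 eclipsed; 1.7 + 2.0 + 2.6 = 6.3 kcal/mol.
CH3 at 60° (staggered): CH2Cl–CH3 gauche, COOH–NH2 gauche; 1.2 + 0.8 = 2.0 kcal/mol.
CH3 at 120° (eclipsed): H–NH2 eclipsed, CH2Cl–CH3 eclipsed, COOH–H eclipsed; 1.6 + 3.3 + 1.6 = 6.5 kcal/mol.
CH3 at 180° (staggered): CH2Cl–CH3 gauche, CH2Cl–NH2 gauche, COOH–CH3 gauche; 1.2 + 0.8 + 0.9 = 2.9 kcal/mol.
CH3 at 240° (eclipsed): H–H eclipsed, CH2Cl–NH2 eclipsed, COOH–CH3 eclipsed; 1.1 + 2.5 + 2.8 = 6.4 kcal/mol.
CH3 at 300° (staggered): CH2Cl–NH2 gauche, COOH–CH3 gauche, COOH–NH2 gauche; 0.8 + 0.9 + 0.8 = 2.5 kcal/mol.
The maximum (6.5 kcal/mol) occurs with CH3 at 120°.

120°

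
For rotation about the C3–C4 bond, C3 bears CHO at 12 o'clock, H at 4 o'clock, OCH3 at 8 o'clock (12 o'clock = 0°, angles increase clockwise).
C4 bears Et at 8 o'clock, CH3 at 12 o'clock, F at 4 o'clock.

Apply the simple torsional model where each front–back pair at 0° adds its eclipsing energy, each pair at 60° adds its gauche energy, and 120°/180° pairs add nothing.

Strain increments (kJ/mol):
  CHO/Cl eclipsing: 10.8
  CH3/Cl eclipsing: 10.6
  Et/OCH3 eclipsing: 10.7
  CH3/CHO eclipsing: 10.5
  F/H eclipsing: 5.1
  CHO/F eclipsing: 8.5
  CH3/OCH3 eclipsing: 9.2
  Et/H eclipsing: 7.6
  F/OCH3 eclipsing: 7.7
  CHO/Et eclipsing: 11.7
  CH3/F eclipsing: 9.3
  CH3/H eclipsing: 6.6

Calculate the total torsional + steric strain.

26.3 kJ/mol

This conformer (eclipsed): CHO(0°)/CH3(0°) eclipsed 10.5; H(120°)/F(120°) eclipsed 5.1; OCH3(240°)/Et(240°) eclipsed 10.7 → 26.3 kJ/mol.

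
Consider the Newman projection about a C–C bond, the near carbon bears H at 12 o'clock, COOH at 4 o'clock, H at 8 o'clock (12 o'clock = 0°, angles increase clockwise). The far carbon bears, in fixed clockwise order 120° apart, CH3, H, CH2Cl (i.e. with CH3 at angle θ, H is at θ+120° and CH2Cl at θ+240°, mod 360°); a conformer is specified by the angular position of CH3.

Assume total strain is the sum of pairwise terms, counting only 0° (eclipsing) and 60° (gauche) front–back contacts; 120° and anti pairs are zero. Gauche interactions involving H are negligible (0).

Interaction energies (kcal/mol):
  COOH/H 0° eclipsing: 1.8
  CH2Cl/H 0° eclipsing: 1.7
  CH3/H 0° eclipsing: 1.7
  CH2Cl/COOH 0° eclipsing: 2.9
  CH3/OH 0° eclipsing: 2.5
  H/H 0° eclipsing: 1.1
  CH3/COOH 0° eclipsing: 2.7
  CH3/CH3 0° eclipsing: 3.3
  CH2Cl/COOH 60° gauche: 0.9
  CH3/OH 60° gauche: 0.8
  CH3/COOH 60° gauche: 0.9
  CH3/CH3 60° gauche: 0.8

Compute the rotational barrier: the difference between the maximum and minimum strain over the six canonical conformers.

CH3 at 0° (eclipsed): H(0°)/CH3(0°) eclipsed 1.7; COOH(120°)/H(120°) eclipsed 1.8; H(240°)/CH2Cl(240°) eclipsed 1.7 → 5.2 kcal/mol.
CH3 at 60° (staggered): COOH(120°)/CH3(60°) gauche 0.9 → 0.9 kcal/mol.
CH3 at 120° (eclipsed): H(0°)/CH2Cl(0°) eclipsed 1.7; COOH(120°)/CH3(120°) eclipsed 2.7; H(240°)/H(240°) eclipsed 1.1 → 5.5 kcal/mol.
CH3 at 180° (staggered): COOH(120°)/CH3(180°) gauche 0.9; COOH(120°)/CH2Cl(60°) gauche 0.9 → 1.8 kcal/mol.
CH3 at 240° (eclipsed): H(0°)/H(0°) eclipsed 1.1; COOH(120°)/CH2Cl(120°) eclipsed 2.9; H(240°)/CH3(240°) eclipsed 1.7 → 5.7 kcal/mol.
CH3 at 300° (staggered): COOH(120°)/CH2Cl(180°) gauche 0.9 → 0.9 kcal/mol.
Max at 240° (5.7 kcal/mol), min at 60° (0.9 kcal/mol); barrier = 4.8 kcal/mol.

4.8 kcal/mol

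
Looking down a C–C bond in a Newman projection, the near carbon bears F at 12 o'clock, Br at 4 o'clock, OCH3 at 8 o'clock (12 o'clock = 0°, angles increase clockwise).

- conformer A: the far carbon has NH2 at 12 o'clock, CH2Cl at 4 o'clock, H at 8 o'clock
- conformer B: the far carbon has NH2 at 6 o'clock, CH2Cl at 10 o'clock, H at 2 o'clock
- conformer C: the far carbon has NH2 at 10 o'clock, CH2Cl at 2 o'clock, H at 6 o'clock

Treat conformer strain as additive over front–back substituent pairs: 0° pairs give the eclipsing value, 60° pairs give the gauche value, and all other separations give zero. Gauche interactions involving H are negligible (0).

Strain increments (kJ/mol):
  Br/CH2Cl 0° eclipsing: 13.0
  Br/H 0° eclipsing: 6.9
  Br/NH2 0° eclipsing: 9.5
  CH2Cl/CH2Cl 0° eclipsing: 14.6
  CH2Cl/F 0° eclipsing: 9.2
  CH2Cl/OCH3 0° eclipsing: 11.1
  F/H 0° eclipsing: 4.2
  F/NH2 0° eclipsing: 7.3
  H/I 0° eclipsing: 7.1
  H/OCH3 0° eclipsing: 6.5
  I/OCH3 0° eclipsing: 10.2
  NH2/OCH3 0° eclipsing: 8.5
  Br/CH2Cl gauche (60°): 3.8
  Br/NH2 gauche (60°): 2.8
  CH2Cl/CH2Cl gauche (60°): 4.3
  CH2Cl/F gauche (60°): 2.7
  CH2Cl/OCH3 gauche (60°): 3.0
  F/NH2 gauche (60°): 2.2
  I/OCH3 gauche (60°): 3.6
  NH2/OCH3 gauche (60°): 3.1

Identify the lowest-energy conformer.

A is eclipsed. F at 0° is eclipsed with NH2 at 0° (7.3); Br at 120° is eclipsed with CH2Cl at 120° (13.0); OCH3 at 240° is eclipsed with H at 240° (6.5). Total 26.8 kJ/mol.
B is staggered. F at 0° is gauche with CH2Cl at 300° (2.7); Br at 120° is gauche with NH2 at 180° (2.8); OCH3 at 240° is gauche with NH2 at 180° (3.1); OCH3 at 240° is gauche with CH2Cl at 300° (3.0). Total 11.6 kJ/mol.
C is staggered. F at 0° is gauche with NH2 at 300° (2.2); F at 0° is gauche with CH2Cl at 60° (2.7); Br at 120° is gauche with CH2Cl at 60° (3.8); OCH3 at 240° is gauche with NH2 at 300° (3.1). Total 11.8 kJ/mol.
B has the lowest total (11.6 kJ/mol).

B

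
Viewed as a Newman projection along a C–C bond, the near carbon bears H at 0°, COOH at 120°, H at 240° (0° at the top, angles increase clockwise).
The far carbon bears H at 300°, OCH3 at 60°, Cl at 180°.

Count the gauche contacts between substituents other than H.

Non-H gauche pairs: COOH(120°)/OCH3(60°); COOH(120°)/Cl(180°) — 2 interactions.

2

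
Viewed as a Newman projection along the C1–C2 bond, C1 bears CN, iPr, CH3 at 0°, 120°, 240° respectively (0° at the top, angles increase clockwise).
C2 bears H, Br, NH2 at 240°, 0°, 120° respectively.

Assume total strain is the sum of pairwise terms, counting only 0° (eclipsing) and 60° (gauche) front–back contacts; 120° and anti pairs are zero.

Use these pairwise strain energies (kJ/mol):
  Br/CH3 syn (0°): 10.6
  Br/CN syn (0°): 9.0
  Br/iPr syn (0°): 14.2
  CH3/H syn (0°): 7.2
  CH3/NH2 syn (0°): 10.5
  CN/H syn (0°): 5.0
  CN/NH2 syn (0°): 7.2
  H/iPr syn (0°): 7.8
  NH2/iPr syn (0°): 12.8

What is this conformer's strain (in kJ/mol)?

This conformer (eclipsed): CN(0°)/Br(0°) eclipsed 9.0; iPr(120°)/NH2(120°) eclipsed 12.8; CH3(240°)/H(240°) eclipsed 7.2 → 29.0 kJ/mol.

29.0 kJ/mol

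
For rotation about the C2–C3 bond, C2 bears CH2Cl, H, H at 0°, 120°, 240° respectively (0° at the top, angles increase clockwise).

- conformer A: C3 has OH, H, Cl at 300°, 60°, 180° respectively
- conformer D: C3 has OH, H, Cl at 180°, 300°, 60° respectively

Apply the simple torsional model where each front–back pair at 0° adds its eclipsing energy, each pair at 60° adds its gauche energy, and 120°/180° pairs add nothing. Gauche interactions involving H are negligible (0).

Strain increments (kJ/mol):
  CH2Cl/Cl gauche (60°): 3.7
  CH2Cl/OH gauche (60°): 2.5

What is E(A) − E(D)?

-1.2 kJ/mol

A (staggered): CH2Cl(0°)/OH(300°) gauche 2.5 → 2.5 kJ/mol.
D (staggered): CH2Cl(0°)/Cl(60°) gauche 3.7 → 3.7 kJ/mol.
E(A) − E(D) = 2.5 − 3.7 = -1.2 kJ/mol.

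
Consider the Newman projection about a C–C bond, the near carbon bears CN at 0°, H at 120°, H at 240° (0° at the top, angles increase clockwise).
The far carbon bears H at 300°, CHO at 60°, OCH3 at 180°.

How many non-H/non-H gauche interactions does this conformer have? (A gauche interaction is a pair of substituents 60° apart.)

1

Non-H gauche pairs: CN(0°)/CHO(60°) — 1 interaction.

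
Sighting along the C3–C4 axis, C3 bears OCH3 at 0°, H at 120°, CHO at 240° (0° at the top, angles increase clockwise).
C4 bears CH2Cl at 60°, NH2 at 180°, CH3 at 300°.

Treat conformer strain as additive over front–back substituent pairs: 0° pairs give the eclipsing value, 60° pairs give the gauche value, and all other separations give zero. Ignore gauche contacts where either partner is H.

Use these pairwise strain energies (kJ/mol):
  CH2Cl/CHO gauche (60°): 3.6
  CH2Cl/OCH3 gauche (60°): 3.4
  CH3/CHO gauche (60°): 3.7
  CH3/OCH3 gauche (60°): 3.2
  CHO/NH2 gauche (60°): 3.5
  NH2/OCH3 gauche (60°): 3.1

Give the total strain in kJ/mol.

13.8 kJ/mol

This conformer is staggered. OCH3 at 0° is gauche with CH2Cl at 60° (3.4); OCH3 at 0° is gauche with CH3 at 300° (3.2); CHO at 240° is gauche with NH2 at 180° (3.5); CHO at 240° is gauche with CH3 at 300° (3.7). Total 13.8 kJ/mol.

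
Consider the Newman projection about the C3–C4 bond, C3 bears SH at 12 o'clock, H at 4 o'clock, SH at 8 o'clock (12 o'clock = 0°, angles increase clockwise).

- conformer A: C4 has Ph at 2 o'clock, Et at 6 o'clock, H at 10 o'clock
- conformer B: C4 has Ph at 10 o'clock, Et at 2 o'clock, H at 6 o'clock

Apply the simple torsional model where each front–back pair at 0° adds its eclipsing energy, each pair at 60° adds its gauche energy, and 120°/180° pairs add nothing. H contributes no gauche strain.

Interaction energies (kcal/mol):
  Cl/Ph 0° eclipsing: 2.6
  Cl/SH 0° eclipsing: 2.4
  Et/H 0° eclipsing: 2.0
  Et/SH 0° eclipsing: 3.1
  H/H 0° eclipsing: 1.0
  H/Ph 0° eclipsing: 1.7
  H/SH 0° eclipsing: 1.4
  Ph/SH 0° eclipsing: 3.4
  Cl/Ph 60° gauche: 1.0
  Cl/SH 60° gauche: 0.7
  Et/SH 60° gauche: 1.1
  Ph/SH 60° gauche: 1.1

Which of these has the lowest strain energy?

A (staggered): SH(0°)/Ph(60°) gauche 1.1; SH(240°)/Et(180°) gauche 1.1 → 2.2 kcal/mol.
B (staggered): SH(0°)/Ph(300°) gauche 1.1; SH(0°)/Et(60°) gauche 1.1; SH(240°)/Ph(300°) gauche 1.1 → 3.3 kcal/mol.
A has the lowest total (2.2 kcal/mol).

A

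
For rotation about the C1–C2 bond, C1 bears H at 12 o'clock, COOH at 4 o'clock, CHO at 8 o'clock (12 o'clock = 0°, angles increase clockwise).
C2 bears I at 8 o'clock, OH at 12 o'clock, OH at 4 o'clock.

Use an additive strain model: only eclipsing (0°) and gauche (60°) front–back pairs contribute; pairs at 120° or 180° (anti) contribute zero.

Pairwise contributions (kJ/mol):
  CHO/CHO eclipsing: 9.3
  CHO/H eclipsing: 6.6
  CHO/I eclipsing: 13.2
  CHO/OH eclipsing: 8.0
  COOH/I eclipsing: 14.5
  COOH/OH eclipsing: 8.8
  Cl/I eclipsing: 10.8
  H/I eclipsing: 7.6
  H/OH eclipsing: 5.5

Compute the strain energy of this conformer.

27.5 kJ/mol

This conformer (eclipsed): H(0°)/OH(0°) eclipsed 5.5; COOH(120°)/OH(120°) eclipsed 8.8; CHO(240°)/I(240°) eclipsed 13.2 → 27.5 kJ/mol.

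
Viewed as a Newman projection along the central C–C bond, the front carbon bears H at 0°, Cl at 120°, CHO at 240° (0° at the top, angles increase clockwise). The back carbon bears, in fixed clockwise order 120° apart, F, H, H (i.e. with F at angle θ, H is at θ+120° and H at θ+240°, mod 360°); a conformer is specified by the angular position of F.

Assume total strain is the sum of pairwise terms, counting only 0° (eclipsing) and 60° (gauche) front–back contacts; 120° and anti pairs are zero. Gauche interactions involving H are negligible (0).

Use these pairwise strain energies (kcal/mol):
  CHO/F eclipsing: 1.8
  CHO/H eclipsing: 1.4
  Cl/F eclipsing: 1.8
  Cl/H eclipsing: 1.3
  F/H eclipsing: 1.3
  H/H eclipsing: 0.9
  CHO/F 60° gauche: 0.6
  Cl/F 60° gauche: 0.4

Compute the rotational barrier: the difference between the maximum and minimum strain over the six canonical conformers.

3.7 kcal/mol

F at 0° is eclipsed. H at 0° is eclipsed with F at 0° (1.3); Cl at 120° is eclipsed with H at 120° (1.3); CHO at 240° is eclipsed with H at 240° (1.4). Total 4.0 kcal/mol.
F at 60° is staggered. Cl at 120° is gauche with F at 60° (0.4). Total 0.4 kcal/mol.
F at 120° is eclipsed. H at 0° is eclipsed with H at 0° (0.9); Cl at 120° is eclipsed with F at 120° (1.8); CHO at 240° is eclipsed with H at 240° (1.4). Total 4.1 kcal/mol.
F at 180° is staggered. Cl at 120° is gauche with F at 180° (0.4); CHO at 240° is gauche with F at 180° (0.6). Total 1.0 kcal/mol.
F at 240° is eclipsed. H at 0° is eclipsed with H at 0° (0.9); Cl at 120° is eclipsed with H at 120° (1.3); CHO at 240° is eclipsed with F at 240° (1.8). Total 4.0 kcal/mol.
F at 300° is staggered. CHO at 240° is gauche with F at 300° (0.6). Total 0.6 kcal/mol.
Max at 120° (4.1 kcal/mol), min at 60° (0.4 kcal/mol); barrier = 3.7 kcal/mol.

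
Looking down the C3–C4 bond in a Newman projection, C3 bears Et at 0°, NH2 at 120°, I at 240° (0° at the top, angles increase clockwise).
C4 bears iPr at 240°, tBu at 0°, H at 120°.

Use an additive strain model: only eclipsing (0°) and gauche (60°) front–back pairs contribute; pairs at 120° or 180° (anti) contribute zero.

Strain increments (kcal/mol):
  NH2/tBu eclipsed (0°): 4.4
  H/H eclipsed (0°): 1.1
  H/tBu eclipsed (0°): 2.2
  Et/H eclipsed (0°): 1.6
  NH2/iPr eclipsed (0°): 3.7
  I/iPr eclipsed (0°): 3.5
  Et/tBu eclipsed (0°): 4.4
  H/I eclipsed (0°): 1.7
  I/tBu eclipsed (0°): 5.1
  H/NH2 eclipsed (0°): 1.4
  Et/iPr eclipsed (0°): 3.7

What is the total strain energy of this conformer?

9.3 kcal/mol

This conformer (eclipsed): Et–tBu eclipsed, NH2–H eclipsed, I–iPr eclipsed; 4.4 + 1.4 + 3.5 = 9.3 kcal/mol.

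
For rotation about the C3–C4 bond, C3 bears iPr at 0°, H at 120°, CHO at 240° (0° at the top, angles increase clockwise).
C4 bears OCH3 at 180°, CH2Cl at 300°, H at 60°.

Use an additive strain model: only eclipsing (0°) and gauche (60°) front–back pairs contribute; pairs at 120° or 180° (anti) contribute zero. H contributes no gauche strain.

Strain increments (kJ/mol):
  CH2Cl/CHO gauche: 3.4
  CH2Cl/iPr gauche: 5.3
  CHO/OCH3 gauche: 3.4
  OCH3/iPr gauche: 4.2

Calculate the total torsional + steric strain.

This conformer (staggered): iPr(0°)/CH2Cl(300°) gauche 5.3; CHO(240°)/OCH3(180°) gauche 3.4; CHO(240°)/CH2Cl(300°) gauche 3.4 → 12.1 kJ/mol.

12.1 kJ/mol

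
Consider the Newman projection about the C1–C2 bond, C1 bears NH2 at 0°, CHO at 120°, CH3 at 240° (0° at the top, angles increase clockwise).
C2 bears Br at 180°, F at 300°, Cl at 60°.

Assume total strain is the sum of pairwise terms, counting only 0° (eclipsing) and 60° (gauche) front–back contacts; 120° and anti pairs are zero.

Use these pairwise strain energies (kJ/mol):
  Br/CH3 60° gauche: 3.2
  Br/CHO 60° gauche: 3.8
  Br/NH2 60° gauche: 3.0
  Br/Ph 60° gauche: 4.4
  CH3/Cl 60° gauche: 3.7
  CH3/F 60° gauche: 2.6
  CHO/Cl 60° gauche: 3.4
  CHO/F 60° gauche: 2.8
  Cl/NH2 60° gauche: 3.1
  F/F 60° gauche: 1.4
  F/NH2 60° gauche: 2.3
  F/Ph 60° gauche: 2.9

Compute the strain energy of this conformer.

18.4 kJ/mol

This conformer (staggered): NH2(0°)/F(300°) gauche 2.3; NH2(0°)/Cl(60°) gauche 3.1; CHO(120°)/Br(180°) gauche 3.8; CHO(120°)/Cl(60°) gauche 3.4; CH3(240°)/Br(180°) gauche 3.2; CH3(240°)/F(300°) gauche 2.6 → 18.4 kJ/mol.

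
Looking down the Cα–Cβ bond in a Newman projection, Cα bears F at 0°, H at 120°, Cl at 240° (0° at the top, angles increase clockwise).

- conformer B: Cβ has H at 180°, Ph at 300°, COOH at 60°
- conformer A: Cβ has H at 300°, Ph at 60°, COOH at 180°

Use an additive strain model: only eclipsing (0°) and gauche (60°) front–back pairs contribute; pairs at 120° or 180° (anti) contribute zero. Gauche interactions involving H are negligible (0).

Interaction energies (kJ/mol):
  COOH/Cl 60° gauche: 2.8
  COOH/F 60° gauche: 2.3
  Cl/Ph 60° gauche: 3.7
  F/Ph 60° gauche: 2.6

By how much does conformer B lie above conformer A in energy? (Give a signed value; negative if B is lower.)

+3.2 kJ/mol

B (staggered): F(0°)/Ph(300°) gauche 2.6; F(0°)/COOH(60°) gauche 2.3; Cl(240°)/Ph(300°) gauche 3.7 → 8.6 kJ/mol.
A (staggered): F(0°)/Ph(60°) gauche 2.6; Cl(240°)/COOH(180°) gauche 2.8 → 5.4 kJ/mol.
E(B) − E(A) = 8.6 − 5.4 = +3.2 kJ/mol.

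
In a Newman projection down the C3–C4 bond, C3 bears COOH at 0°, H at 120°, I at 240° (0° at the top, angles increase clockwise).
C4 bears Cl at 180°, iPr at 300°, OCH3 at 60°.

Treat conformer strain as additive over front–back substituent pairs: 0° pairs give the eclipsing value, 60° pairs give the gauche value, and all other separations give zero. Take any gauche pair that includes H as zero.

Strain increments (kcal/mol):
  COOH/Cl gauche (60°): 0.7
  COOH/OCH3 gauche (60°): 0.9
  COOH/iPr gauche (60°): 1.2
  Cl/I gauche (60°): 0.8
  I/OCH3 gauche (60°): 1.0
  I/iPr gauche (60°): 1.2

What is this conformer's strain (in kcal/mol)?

4.1 kcal/mol

This conformer (staggered): COOH(0°)/iPr(300°) gauche 1.2; COOH(0°)/OCH3(60°) gauche 0.9; I(240°)/Cl(180°) gauche 0.8; I(240°)/iPr(300°) gauche 1.2 → 4.1 kcal/mol.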